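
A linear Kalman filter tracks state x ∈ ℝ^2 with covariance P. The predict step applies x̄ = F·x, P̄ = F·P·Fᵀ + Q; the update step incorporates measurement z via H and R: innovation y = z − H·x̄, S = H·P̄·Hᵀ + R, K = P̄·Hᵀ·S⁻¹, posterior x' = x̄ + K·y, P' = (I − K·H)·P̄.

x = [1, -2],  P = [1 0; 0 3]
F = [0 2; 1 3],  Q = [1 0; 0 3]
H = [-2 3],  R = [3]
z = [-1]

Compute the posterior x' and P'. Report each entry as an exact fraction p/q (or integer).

x' = [-152/59, -124/59]
P' = [375/59 264/59; 264/59 409/118]

x̄ = F·x = [-4, -5]
P̄ = F·P·Fᵀ + Q = [13 18; 18 31]
y = z − H·x̄ = [6]
S = H·P̄·Hᵀ + R = [118]
K = P̄·Hᵀ·S⁻¹ = [14/59; 57/118]
x' = x̄ + K·y = [-152/59, -124/59]
P' = (I − K·H)·P̄ = [375/59 264/59; 264/59 409/118]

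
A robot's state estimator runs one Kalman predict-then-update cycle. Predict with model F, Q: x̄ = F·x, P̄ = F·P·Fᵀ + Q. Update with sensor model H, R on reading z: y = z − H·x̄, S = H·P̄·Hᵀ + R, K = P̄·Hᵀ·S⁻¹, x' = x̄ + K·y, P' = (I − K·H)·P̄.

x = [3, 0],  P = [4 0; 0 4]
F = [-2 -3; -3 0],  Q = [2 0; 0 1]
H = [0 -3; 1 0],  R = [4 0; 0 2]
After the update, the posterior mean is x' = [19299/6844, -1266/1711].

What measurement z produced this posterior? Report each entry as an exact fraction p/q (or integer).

x̄ = F·x = [-6, -9]
P̄ = F·P·Fᵀ + Q = [54 24; 24 37]
S = H·P̄·Hᵀ + R = [337 -72; -72 56]
K = P̄·Hᵀ·S⁻¹ = [-18/1711 6507/6844; -561/1711 12/1711]
x' − x̄ = [60363/6844, 14133/1711] = K·y
y = (KᵀK)⁻¹·Kᵀ·(x' − x̄) = [-25, 9]
z = y + H·x̄ = [-25, 9] + [27, -6] = [2, 3]

z = [2, 3]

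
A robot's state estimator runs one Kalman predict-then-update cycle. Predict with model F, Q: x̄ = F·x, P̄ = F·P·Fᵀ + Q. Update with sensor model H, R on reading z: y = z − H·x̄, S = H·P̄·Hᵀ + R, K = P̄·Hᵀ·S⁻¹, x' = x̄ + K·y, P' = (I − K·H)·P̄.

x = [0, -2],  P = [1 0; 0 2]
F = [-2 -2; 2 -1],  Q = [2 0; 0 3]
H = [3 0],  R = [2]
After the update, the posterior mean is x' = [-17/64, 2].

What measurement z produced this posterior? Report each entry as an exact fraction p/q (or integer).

z = [-1]

x̄ = F·x = [4, 2]
P̄ = F·P·Fᵀ + Q = [14 0; 0 9]
S = H·P̄·Hᵀ + R = [128]
K = P̄·Hᵀ·S⁻¹ = [21/64; 0]
x' − x̄ = [-273/64, 0] = K·y
y = (KᵀK)⁻¹·Kᵀ·(x' − x̄) = [-13]
z = y + H·x̄ = [-13] + [12] = [-1]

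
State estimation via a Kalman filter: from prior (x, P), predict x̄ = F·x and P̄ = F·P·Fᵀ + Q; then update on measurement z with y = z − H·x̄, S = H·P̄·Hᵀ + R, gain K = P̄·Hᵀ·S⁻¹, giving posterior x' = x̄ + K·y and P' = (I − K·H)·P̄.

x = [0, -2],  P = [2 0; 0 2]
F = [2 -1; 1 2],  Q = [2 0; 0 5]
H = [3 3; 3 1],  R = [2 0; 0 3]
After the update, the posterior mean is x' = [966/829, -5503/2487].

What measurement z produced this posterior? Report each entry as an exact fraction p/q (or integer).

x̄ = F·x = [2, -4]
P̄ = F·P·Fᵀ + Q = [12 0; 0 15]
S = H·P̄·Hᵀ + R = [245 153; 153 126]
K = P̄·Hᵀ·S⁻¹ = [-108/829 368/829; 375/829 -1070/2487]
x' − x̄ = [-692/829, 4445/2487] = K·y
y = (KᵀK)⁻¹·Kᵀ·(x' − x̄) = [3, -1]
z = y + H·x̄ = [3, -1] + [-6, 2] = [-3, 1]

z = [-3, 1]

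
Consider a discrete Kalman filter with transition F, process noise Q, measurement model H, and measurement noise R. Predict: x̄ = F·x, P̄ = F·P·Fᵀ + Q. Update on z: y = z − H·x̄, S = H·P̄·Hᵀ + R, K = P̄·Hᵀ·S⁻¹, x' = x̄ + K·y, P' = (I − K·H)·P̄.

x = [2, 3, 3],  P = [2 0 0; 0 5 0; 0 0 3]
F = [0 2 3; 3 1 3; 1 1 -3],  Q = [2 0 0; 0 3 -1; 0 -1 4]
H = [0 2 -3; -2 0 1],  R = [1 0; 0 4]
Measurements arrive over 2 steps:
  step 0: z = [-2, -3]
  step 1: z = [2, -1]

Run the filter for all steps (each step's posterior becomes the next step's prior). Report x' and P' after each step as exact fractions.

step 0: x̄ = F·x = [15, 18, -4]
step 0: P̄ = F·P·Fᵀ + Q = [49 37 -17; 37 53 -17; -17 -17 38]
step 0: y = z − H·x̄ = [-50, 31]
step 0: S = H·P̄·Hᵀ + R = [759 -398; -398 306]
step 0: K = P̄·Hᵀ·S⁻¹ = [-752/7385 -7507/14770; 5912/36925 -6583/73850; -1188/5275 -304/5275]
step 0: x' = x̄ + K·y = [64033/14770, 534027/73850, 28876/5275]
step 0: P' = (I − K·H)·P̄ = [9685/2954 99481/14770 4773/1055; 99481/14770 1458629/73850 69177/5275; 4773/1055 69177/5275 46514/5275]
step 1: x̄ = F·x = [1140423/36925, 1353657/36925, -7172/1477]
step 1: P̄ = F·P·Fᵀ + Q = [11732358/36925 11742872/36925 -77036/1477; 11742872/36925 12264673/36925 -75293/1477; -77036/1477 -75293/1477 20724/1477]
step 1: y = z − H·x̄ = [-453052/5275, 2423221/36925]
step 1: S = H·P̄·Hᵀ + R = [10906631/5275 -9120834/5275; -9120834/5275 55298832/36925]
step 1: K = P̄·Hᵀ·S⁻¹ = [-6433948/328541317 -474837184/985623951; 221483555/657082634 -91434641/1314165268; -34149842/328541317 -40396834/985623951]
step 1: x' = x̄ + K·y = [937195949/985623951, 4131421155/1314165268, 1362001562/985623951]
step 1: P' = (I − K·H)·P̄ = [1953226162/985623951 1000334820/328541317 2007103588/985623951; 1000334820/328541317 11676893549/1314165268 1909234999/328541317; 2007103588/985623951 1909234999/328541317 3852619840/985623951]

step 0: x' = [64033/14770, 534027/73850, 28876/5275], P' = [9685/2954 99481/14770 4773/1055; 99481/14770 1458629/73850 69177/5275; 4773/1055 69177/5275 46514/5275]
step 1: x' = [937195949/985623951, 4131421155/1314165268, 1362001562/985623951], P' = [1953226162/985623951 1000334820/328541317 2007103588/985623951; 1000334820/328541317 11676893549/1314165268 1909234999/328541317; 2007103588/985623951 1909234999/328541317 3852619840/985623951]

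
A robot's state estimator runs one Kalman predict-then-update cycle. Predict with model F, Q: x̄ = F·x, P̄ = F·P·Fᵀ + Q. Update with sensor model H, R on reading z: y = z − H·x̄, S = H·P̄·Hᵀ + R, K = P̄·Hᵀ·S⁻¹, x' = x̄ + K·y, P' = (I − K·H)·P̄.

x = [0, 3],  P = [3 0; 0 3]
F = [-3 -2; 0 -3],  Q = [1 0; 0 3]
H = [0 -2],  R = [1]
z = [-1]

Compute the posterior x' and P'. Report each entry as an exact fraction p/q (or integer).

x̄ = F·x = [-6, -9]
P̄ = F·P·Fᵀ + Q = [40 18; 18 30]
y = z − H·x̄ = [-19]
S = H·P̄·Hᵀ + R = [121]
K = P̄·Hᵀ·S⁻¹ = [-36/121; -60/121]
x' = x̄ + K·y = [-42/121, 51/121]
P' = (I − K·H)·P̄ = [3544/121 18/121; 18/121 30/121]

x' = [-42/121, 51/121]
P' = [3544/121 18/121; 18/121 30/121]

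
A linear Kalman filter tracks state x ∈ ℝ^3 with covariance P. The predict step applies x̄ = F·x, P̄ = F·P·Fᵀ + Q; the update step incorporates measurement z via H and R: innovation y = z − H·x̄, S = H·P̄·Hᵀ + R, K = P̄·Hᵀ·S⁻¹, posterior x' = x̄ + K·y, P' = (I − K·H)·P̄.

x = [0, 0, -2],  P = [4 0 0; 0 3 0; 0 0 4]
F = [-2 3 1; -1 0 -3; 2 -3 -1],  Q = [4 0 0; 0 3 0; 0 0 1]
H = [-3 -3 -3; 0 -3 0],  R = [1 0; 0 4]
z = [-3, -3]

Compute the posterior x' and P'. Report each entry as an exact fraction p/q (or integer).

x' = [-15394/9767, 10227/9767, 14944/9767]
P' = [466941/9767 -3464/9767 -462703/9767; -3464/9767 3956/9767 -406/9767; -462703/9767 -406/9767 926625/19534]

x̄ = F·x = [-2, 6, 2]
P̄ = F·P·Fᵀ + Q = [51 -4 -47; -4 43 4; -47 4 48]
y = z − H·x̄ = [15, 15]
S = H·P̄·Hᵀ + R = [433 387; 387 391]
K = P̄·Hᵀ·S⁻¹ = [-2322/9767 2598/9767; -258/9767 -2967/9767; -1221/19534 609/19534]
x' = x̄ + K·y = [-15394/9767, 10227/9767, 14944/9767]
P' = (I − K·H)·P̄ = [466941/9767 -3464/9767 -462703/9767; -3464/9767 3956/9767 -406/9767; -462703/9767 -406/9767 926625/19534]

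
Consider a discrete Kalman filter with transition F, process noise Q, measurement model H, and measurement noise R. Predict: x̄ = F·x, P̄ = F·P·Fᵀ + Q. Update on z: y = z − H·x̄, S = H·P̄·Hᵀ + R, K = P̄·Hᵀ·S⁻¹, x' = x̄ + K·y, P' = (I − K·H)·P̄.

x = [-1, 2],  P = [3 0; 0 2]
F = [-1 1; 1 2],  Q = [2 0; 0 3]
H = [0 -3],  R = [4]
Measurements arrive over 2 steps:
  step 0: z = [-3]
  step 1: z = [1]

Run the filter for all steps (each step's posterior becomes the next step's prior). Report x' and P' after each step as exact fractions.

step 0: x' = [186/65, 69/65], P' = [901/130 2/65; 2/65 28/65]
step 1: x' = [12216/14299, -2001/14299], P' = [89445/14299 -3172/14299; -3172/14299 6124/14299]

step 0: x̄ = F·x = [3, 3]
step 0: P̄ = F·P·Fᵀ + Q = [7 1; 1 14]
step 0: y = z − H·x̄ = [6]
step 0: S = H·P̄·Hᵀ + R = [130]
step 0: K = P̄·Hᵀ·S⁻¹ = [-3/130; -21/65]
step 0: x' = x̄ + K·y = [186/65, 69/65]
step 0: P' = (I − K·H)·P̄ = [901/130 2/65; 2/65 28/65]
step 1: x̄ = F·x = [-9/5, 324/65]
step 1: P̄ = F·P·Fᵀ + Q = [93/10 -61/10; -61/10 1531/130]
step 1: y = z − H·x̄ = [1037/65]
step 1: S = H·P̄·Hᵀ + R = [14299/130]
step 1: K = P̄·Hᵀ·S⁻¹ = [2379/14299; -4593/14299]
step 1: x' = x̄ + K·y = [12216/14299, -2001/14299]
step 1: P' = (I − K·H)·P̄ = [89445/14299 -3172/14299; -3172/14299 6124/14299]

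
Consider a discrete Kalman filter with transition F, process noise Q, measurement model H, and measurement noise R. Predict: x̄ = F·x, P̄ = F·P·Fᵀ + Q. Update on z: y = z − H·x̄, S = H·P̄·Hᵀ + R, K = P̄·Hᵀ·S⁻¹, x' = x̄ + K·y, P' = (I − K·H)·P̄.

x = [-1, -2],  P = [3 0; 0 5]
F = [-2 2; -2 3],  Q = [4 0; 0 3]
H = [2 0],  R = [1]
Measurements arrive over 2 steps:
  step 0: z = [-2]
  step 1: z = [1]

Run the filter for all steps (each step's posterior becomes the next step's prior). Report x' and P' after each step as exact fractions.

step 0: x' = [-146/145, -412/145], P' = [36/145 42/145; 42/145 1644/145]
step 1: x' = [13396/28001, -22408/28001], P' = [6964/28001 9588/28001; 9588/28001 335751/28001]

step 0: x̄ = F·x = [-2, -4]
step 0: P̄ = F·P·Fᵀ + Q = [36 42; 42 60]
step 0: y = z − H·x̄ = [2]
step 0: S = H·P̄·Hᵀ + R = [145]
step 0: K = P̄·Hᵀ·S⁻¹ = [72/145; 84/145]
step 0: x' = x̄ + K·y = [-146/145, -412/145]
step 0: P' = (I − K·H)·P̄ = [36/145 42/145; 42/145 1644/145]
step 1: x̄ = F·x = [-532/145, -944/145]
step 1: P̄ = F·P·Fᵀ + Q = [6964/145 9588/145; 9588/145 14871/145]
step 1: y = z − H·x̄ = [1209/145]
step 1: S = H·P̄·Hᵀ + R = [28001/145]
step 1: K = P̄·Hᵀ·S⁻¹ = [13928/28001; 19176/28001]
step 1: x' = x̄ + K·y = [13396/28001, -22408/28001]
step 1: P' = (I − K·H)·P̄ = [6964/28001 9588/28001; 9588/28001 335751/28001]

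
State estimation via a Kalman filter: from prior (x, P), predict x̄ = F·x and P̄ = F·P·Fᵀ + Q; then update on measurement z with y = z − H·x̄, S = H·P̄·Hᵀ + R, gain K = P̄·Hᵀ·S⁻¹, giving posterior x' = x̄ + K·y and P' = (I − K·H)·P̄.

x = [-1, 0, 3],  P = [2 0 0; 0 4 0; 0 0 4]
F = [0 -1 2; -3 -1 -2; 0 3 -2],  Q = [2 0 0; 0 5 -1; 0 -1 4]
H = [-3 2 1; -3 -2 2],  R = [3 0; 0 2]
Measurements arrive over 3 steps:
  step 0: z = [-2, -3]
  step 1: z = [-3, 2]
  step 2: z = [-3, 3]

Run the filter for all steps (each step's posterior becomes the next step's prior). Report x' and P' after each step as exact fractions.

step 0: x' = [252419/209238, 42793/104619, 147995/209238], P' = [123853/104619 51346/104619 230359/104619; 51346/104619 60790/104619 117151/104619; 230359/104619 117151/104619 484003/104619]
step 1: x' = [159933016/4930223305, -13330364347/9860446610, -1197070496/4930223305], P' = [3589394632/4930223305 1303732728/4930223305 6327877578/4930223305; 1303732728/4930223305 2311283057/4930223305 3284063207/4930223305; 6327877578/4930223305 3284063207/4930223305 13668812762/4930223305]
step 2: x' = [-79173672708464/284082647767469, -447076238609082/284082647767469, -186319385683974/284082647767469], P' = [206843604987726/284082647767469 75087746732556/284082647767469 364622010384036/284082647767469; 75087746732556/284082647767469 132914070012628/284082647767469 188971160354431/284082647767469; 364622010384036/284082647767469 188971160354431/284082647767469 787404242250712/284082647767469]

step 0: x̄ = F·x = [6, -3, -6]
step 0: P̄ = F·P·Fᵀ + Q = [22 -12 -28; -12 43 3; -28 3 56]
step 0: y = z − H·x̄ = [28, 21]
step 0: S = H·P̄·Hᵀ + R = [753 396; 396 764]
step 0: K = P̄·Hᵀ·S⁻¹ = [-12836/104619 -4511/69746; 28231/104619 -6886/34873; 9076/104619 14209/69746]
step 0: x' = x̄ + K·y = [252419/209238, 42793/104619, 147995/209238]
step 0: P' = (I − K·H)·P̄ = [123853/104619 51346/104619 230359/104619; 51346/104619 60790/104619 117151/104619; 230359/104619 117151/104619 484003/104619]
step 1: x̄ = F·x = [105202/104619, -379611/69746, -19616/104619]
step 1: P̄ = F·P·Fᵀ + Q = [1737436/104619 -1034446/34873 -1181174/104619; -1034446/34873 2391854/34873 700153/34873; -1181174/104619 700153/34873 1495786/104619]
step 1: y = z − H·x̄ = [1160198/104619, -574757/104619]
step 1: S = H·P̄·Hᵀ + R = [98877751/104619 4757732/104619; 4757732/104619 10661914/104619]
step 1: K = P̄·Hᵀ·S⁻¹ = [-610946954/4930223305 -51421014/704317615; 1331810379/4930223305 -140402706/704317615; 417768814/4930223305 127561884/704317615]
step 1: x' = x̄ + K·y = [159933016/4930223305, -13330364347/9860446610, -1197070496/4930223305]
step 1: P' = (I − K·H)·P̄ = [3589394632/4930223305 1303732728/4930223305 6327877578/4930223305; 1303732728/4930223305 2311283057/4930223305 3284063207/4930223305; 6327877578/4930223305 3284063207/4930223305 13668812762/4930223305]
step 2: x̄ = F·x = [8542082363/9860446610, 490258521/281727046, -35202811057/9860446610]
step 2: P̄ = F·P·Fᵀ + Q = [53710727887/4930223305 -2469143865/140863523 -35336594563/4930223305; -2469143865/140863523 6023868070/140863523 1597388476/140863523; -35336594563/4930223305 1597388476/140863523 55788933297/4930223305]
step 2: y = z − H·x̄ = [-1535189077/4930223305, 159931305503/9860446610]
step 2: S = H·P̄·Hᵀ + R = [2870012061313/4930223305 181479432164/4930223305; 181479432164/4930223305 499484198757/4930223305]
step 2: K = P̄·Hᵀ·S⁻¹ = [-35244437038010/284082647767469 -20731143830109/284082647767469; 76512020060673/284082647767469 -56574529757031/284082647767469; 23826843935822/284082647767469 51500066320227/284082647767469]
step 2: x' = x̄ + K·y = [-79173672708464/284082647767469, -447076238609082/284082647767469, -186319385683974/284082647767469]
step 2: P' = (I − K·H)·P̄ = [206843604987726/284082647767469 75087746732556/284082647767469 364622010384036/284082647767469; 75087746732556/284082647767469 132914070012628/284082647767469 188971160354431/284082647767469; 364622010384036/284082647767469 188971160354431/284082647767469 787404242250712/284082647767469]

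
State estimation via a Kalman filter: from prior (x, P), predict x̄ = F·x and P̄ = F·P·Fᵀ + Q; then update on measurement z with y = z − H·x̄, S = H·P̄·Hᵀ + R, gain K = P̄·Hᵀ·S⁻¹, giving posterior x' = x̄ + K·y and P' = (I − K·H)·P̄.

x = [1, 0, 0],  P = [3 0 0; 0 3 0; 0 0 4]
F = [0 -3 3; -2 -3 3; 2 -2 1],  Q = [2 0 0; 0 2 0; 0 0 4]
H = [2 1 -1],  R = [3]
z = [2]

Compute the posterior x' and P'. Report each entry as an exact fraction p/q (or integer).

x' = [163/78, 29/78, 101/39]
P' = [3851/468 -671/468 3271/234; -671/468 1811/468 -43/234; 3271/234 -43/234 3215/117]

x̄ = F·x = [0, -2, 2]
P̄ = F·P·Fᵀ + Q = [65 63 30; 63 77 18; 30 18 32]
y = z − H·x̄ = [6]
S = H·P̄·Hᵀ + R = [468]
K = P̄·Hᵀ·S⁻¹ = [163/468; 185/468; 23/234]
x' = x̄ + K·y = [163/78, 29/78, 101/39]
P' = (I − K·H)·P̄ = [3851/468 -671/468 3271/234; -671/468 1811/468 -43/234; 3271/234 -43/234 3215/117]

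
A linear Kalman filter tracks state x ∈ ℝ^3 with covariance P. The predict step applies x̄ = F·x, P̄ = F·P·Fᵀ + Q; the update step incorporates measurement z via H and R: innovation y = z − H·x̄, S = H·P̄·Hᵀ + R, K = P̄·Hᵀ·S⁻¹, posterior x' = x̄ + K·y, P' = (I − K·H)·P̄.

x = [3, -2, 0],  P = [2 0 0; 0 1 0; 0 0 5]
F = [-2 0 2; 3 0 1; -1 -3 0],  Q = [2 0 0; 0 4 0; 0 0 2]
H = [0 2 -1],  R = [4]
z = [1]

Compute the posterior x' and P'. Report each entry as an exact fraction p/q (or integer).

x̄ = F·x = [-6, 9, 3]
P̄ = F·P·Fᵀ + Q = [30 -2 4; -2 27 -6; 4 -6 13]
y = z − H·x̄ = [-14]
S = H·P̄·Hᵀ + R = [149]
K = P̄·Hᵀ·S⁻¹ = [-8/149; 60/149; -25/149]
x' = x̄ + K·y = [-782/149, 501/149, 797/149]
P' = (I − K·H)·P̄ = [4406/149 182/149 396/149; 182/149 423/149 606/149; 396/149 606/149 1312/149]

x' = [-782/149, 501/149, 797/149]
P' = [4406/149 182/149 396/149; 182/149 423/149 606/149; 396/149 606/149 1312/149]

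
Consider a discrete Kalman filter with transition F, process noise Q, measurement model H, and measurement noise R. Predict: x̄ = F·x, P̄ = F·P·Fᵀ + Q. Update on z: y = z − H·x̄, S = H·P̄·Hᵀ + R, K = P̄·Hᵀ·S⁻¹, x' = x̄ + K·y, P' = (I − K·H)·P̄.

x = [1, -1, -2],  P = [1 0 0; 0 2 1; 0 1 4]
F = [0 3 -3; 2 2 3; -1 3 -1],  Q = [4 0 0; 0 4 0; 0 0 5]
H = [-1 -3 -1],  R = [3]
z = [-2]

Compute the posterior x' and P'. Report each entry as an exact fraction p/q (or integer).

x' = [1648/581, -142/581, -117/581]
P' = [23215/581 -11321/581 10733/581; -11321/581 6208/581 -6775/581; 10733/581 -6775/581 9757/581]

x̄ = F·x = [3, -6, -2]
P̄ = F·P·Fᵀ + Q = [40 -21 18; -21 64 5; 18 5 22]
y = z − H·x̄ = [-19]
S = H·P̄·Hᵀ + R = [581]
K = P̄·Hᵀ·S⁻¹ = [5/581; -176/581; -55/581]
x' = x̄ + K·y = [1648/581, -142/581, -117/581]
P' = (I − K·H)·P̄ = [23215/581 -11321/581 10733/581; -11321/581 6208/581 -6775/581; 10733/581 -6775/581 9757/581]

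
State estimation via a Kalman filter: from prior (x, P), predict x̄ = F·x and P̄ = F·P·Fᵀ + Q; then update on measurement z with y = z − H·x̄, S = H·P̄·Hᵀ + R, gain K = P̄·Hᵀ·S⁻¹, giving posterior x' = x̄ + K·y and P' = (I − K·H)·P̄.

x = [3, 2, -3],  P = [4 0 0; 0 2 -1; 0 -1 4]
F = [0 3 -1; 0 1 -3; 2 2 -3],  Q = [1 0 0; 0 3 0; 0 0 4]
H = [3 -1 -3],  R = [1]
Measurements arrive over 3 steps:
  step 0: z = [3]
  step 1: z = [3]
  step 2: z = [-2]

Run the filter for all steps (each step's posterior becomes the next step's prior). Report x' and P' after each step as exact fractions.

step 0: x' = [2377/489, 539/489, 1723/489], P' = [12065/489 8632/489 9203/489; 8632/489 10883/489 5041/489; 9203/489 5041/489 7580/489]
step 1: x' = [-63586/96197, -813886/96197, 111227/96197], P' = [13686914/96197 3743975/96197 12430785/96197; 3743975/96197 3628868/96197 2552811/96197; 12430785/96197 2552811/96197 11576192/96197]
step 2: x' = [-2902749223/109150597, -1355156769/109150597, -2378245629/109150597], P' = [31639220147/109150597 11630352618/109150597 27766139439/109150597; 11630352618/109150597 8196960413/109150597 8930245589/109150597; 27766139439/109150597 8930245589/109150597 24794473860/109150597]

step 0: x̄ = F·x = [9, 11, 19]
step 0: P̄ = F·P·Fᵀ + Q = [29 28 35; 28 47 49; 35 49 76]
step 0: y = z − H·x̄ = [44]
step 0: S = H·P̄·Hᵀ + R = [489]
step 0: K = P̄·Hᵀ·S⁻¹ = [-46/489; -110/489; -172/489]
step 0: x' = x̄ + K·y = [2377/489, 539/489, 1723/489]
step 0: P' = (I − K·H)·P̄ = [12065/489 8632/489 9203/489; 8632/489 10883/489 5041/489; 9203/489 5041/489 7580/489]
step 1: x̄ = F·x = [-106/489, -4630/489, 221/163]
step 1: P̄ = F·P·Fᵀ + Q = [75770/489 4979/489 21991/163; 4979/489 50324/489 2221/163; 21991/163 2221/163 20032/163]
step 1: y = z − H·x̄ = [-856/489]
step 1: S = H·P̄·Hᵀ + R = [96197/489]
step 1: K = P̄·Hᵀ·S⁻¹ = [24412/96197; -55376/96197; 10968/96197]
step 1: x' = x̄ + K·y = [-63586/96197, -813886/96197, 111227/96197]
step 1: P' = (I − K·H)·P̄ = [13686914/96197 3743975/96197 12430785/96197; 3743975/96197 3628868/96197 2552811/96197; 12430785/96197 2552811/96197 11576192/96197]
step 2: x̄ = F·x = [-2552885/96197, -1147567/96197, -2088625/96197]
step 2: P̄ = F·P·Fᵀ + Q = [29015335/96197 20087070/96197 26023143/96197; 20087070/96197 92786321/96197 21371405/96197; 26023143/96197 21371405/96197 23982292/96197]
step 2: y = z − H·x̄ = [52819/96197]
step 2: S = H·P̄·Hᵀ + R = [109150597/96197]
step 2: K = P̄·Hᵀ·S⁻¹ = [-11110494/109150597; -96639326/109150597; -15248852/109150597]
step 2: x' = x̄ + K·y = [-2902749223/109150597, -1355156769/109150597, -2378245629/109150597]
step 2: P' = (I − K·H)·P̄ = [31639220147/109150597 11630352618/109150597 27766139439/109150597; 11630352618/109150597 8196960413/109150597 8930245589/109150597; 27766139439/109150597 8930245589/109150597 24794473860/109150597]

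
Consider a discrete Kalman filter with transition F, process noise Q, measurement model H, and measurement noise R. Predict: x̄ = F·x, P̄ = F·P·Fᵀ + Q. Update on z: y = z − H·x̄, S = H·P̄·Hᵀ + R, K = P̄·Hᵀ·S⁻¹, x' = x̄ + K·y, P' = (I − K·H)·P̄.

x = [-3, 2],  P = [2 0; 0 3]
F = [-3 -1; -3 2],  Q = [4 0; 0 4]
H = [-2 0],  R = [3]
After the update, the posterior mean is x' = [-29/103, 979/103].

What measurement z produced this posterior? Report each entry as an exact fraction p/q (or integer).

x̄ = F·x = [7, 13]
P̄ = F·P·Fᵀ + Q = [25 12; 12 34]
S = H·P̄·Hᵀ + R = [103]
K = P̄·Hᵀ·S⁻¹ = [-50/103; -24/103]
x' − x̄ = [-750/103, -360/103] = K·y
y = (KᵀK)⁻¹·Kᵀ·(x' − x̄) = [15]
z = y + H·x̄ = [15] + [-14] = [1]

z = [1]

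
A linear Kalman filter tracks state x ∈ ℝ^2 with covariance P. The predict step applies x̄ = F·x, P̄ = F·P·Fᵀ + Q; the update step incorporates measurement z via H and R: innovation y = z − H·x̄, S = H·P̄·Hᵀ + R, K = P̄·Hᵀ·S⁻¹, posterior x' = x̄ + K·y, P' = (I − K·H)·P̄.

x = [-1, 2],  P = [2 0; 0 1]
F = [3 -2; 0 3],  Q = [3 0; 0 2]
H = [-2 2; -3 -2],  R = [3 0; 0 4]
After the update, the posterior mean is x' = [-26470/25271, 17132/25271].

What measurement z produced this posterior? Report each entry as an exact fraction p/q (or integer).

x̄ = F·x = [-7, 6]
P̄ = F·P·Fᵀ + Q = [25 -6; -6 11]
S = H·P̄·Hᵀ + R = [195 118; 118 201]
K = P̄·Hᵀ·S⁻¹ = [-5028/25271 -4969/25271; 7306/25271 -4792/25271]
x' − x̄ = [150427/25271, -134494/25271] = K·y
y = (KᵀK)⁻¹·Kᵀ·(x' − x̄) = [-23, -7]
z = y + H·x̄ = [-23, -7] + [26, 9] = [3, 2]

z = [3, 2]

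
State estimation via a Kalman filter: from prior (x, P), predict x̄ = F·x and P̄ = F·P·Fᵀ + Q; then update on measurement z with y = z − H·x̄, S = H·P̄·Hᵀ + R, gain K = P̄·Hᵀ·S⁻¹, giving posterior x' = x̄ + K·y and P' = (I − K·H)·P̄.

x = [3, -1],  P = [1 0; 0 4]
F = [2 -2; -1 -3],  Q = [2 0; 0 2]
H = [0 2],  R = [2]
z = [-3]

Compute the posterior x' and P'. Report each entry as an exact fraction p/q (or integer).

x̄ = F·x = [8, 0]
P̄ = F·P·Fᵀ + Q = [22 22; 22 39]
y = z − H·x̄ = [-3]
S = H·P̄·Hᵀ + R = [158]
K = P̄·Hᵀ·S⁻¹ = [22/79; 39/79]
x' = x̄ + K·y = [566/79, -117/79]
P' = (I − K·H)·P̄ = [770/79 22/79; 22/79 39/79]

x' = [566/79, -117/79]
P' = [770/79 22/79; 22/79 39/79]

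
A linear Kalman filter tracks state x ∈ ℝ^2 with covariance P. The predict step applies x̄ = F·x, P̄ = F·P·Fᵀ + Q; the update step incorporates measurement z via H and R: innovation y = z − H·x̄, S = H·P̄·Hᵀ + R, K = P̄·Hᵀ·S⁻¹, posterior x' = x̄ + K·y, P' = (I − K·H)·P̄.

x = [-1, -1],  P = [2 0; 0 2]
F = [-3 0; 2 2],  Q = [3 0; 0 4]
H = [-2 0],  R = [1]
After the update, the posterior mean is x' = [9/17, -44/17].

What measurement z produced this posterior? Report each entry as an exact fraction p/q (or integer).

z = [-1]

x̄ = F·x = [3, -4]
P̄ = F·P·Fᵀ + Q = [21 -12; -12 20]
S = H·P̄·Hᵀ + R = [85]
K = P̄·Hᵀ·S⁻¹ = [-42/85; 24/85]
x' − x̄ = [-42/17, 24/17] = K·y
y = (KᵀK)⁻¹·Kᵀ·(x' − x̄) = [5]
z = y + H·x̄ = [5] + [-6] = [-1]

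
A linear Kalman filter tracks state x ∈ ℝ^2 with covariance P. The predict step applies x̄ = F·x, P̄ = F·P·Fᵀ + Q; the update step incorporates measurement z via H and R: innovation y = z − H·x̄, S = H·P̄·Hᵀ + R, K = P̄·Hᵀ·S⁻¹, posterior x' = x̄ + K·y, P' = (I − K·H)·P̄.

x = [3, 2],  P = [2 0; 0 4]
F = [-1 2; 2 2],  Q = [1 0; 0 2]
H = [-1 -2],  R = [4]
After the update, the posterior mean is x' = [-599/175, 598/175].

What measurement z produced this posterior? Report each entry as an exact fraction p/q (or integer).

z = [-3]

x̄ = F·x = [1, 10]
P̄ = F·P·Fᵀ + Q = [19 12; 12 26]
S = H·P̄·Hᵀ + R = [175]
K = P̄·Hᵀ·S⁻¹ = [-43/175; -64/175]
x' − x̄ = [-774/175, -1152/175] = K·y
y = (KᵀK)⁻¹·Kᵀ·(x' − x̄) = [18]
z = y + H·x̄ = [18] + [-21] = [-3]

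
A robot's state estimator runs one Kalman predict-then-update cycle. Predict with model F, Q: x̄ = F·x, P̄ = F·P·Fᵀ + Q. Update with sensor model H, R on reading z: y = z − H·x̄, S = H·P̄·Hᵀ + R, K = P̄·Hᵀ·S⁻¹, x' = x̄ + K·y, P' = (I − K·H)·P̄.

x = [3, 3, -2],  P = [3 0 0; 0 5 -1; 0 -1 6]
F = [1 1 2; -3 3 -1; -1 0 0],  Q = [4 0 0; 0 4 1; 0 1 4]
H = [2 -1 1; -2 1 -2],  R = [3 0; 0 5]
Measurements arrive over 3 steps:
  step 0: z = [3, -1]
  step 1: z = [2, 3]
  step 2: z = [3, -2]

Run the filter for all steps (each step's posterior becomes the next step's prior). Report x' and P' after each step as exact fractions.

step 0: x' = [1863/571, 1256/1713, -4462/1713], P' = [5819/571 10869/571 -322/571; 10869/571 75844/1713 6790/1713; -322/571 6790/1713 12617/3426]
step 1: x' = [1107689/548617, -15296689/7132021, -31548993/7132021], P' = [12451849/548617 18821618/548617 -3793020/548617; 18821618/548617 412718638/7132021 -49427775/7132021; -3793020/548617 -49427775/7132021 35379390/7132021]
step 2: x' = [24699136145/18433177471, -33929379478/18433177471, -30655304918/18433177471], P' = [415652969409/18433177471 591986780819/18433177471 -155318454307/18433177471; 591986780819/18433177471 954194590148/18433177471 -155103819005/18433177471; -155318454307/18433177471 -155103819005/18433177471 112422552927/18433177471]

step 0: x̄ = F·x = [2, 2, -3]
step 0: P̄ = F·P·Fᵀ + Q = [32 -11 -3; -11 88 10; -3 10 7]
step 0: y = z − H·x̄ = [4, -5]
step 0: S = H·P̄·Hᵀ + R = [238 -226; -226 229]
step 0: K = P̄·Hᵀ·S⁻¹ = [149/571 -25/571; -1280/1713 -590/1713; -1609/3426 -779/1713]
step 0: x' = x̄ + K·y = [1863/571, 1256/1713, -4462/1713]
step 0: P' = (I − K·H)·P̄ = [5819/571 10869/571 -322/571; 10869/571 75844/1713 6790/1713; -322/571 6790/1713 12617/3426]
step 1: x̄ = F·x = [-693/571, -8537/1713, -1863/571]
step 1: P̄ = F·P·Fᵀ + Q = [71299/571 67752/571 -16044/571; 67752/571 438815/3426 -14901/571; -16044/571 -14901/571 8103/571]
step 1: y = z − H·x̄ = [4636/1713, -1660/1713]
step 1: S = H·P̄·Hᵀ + R = [376595/3426 -311813/3426; -311813/3426 323057/3426]
step 1: K = P̄·Hᵀ·S⁻¹ = [763020/548617 300792/548617; 9071885/7132021 4442424/7132021; -4603785/7132021 -4313607/7132021]
step 1: x' = x̄ + K·y = [1107689/548617, -15296689/7132021, -31548993/7132021]
step 1: P' = (I − K·H)·P̄ = [12451849/548617 18821618/548617 -3793020/548617; 18821618/548617 412718638/7132021 -49427775/7132021; -3793020/548617 -49427775/7132021 35379390/7132021]
step 2: x̄ = F·x = [-63994718/7132021, -57540945/7132021, -1107689/548617]
step 2: P̄ = F·P·Fᵀ + Q = [839052247/7132021 779800968/7132021 -23687427/548617; 779800968/7132021 831694027/7132021 -22353710/548617; -23687427/548617 -22353710/548617 14646317/548617]
step 2: y = z − H·x̄ = [106244511/7132021, -113512447/7132021]
step 2: S = H·P̄·Hᵀ + R = [629947583/7132021 -473678769/7132021; -473678769/7132021 564868244/7132021]
step 2: K = P̄·Hᵀ·S⁻¹ = [28000234564/18433177471 14263550123/18433177471; 24891717495/18433177471 16085733304/18433177471; -14370178894/18433177471 -13862403249/18433177471]
step 2: x' = x̄ + K·y = [24699136145/18433177471, -33929379478/18433177471, -30655304918/18433177471]
step 2: P' = (I − K·H)·P̄ = [415652969409/18433177471 591986780819/18433177471 -155318454307/18433177471; 591986780819/18433177471 954194590148/18433177471 -155103819005/18433177471; -155318454307/18433177471 -155103819005/18433177471 112422552927/18433177471]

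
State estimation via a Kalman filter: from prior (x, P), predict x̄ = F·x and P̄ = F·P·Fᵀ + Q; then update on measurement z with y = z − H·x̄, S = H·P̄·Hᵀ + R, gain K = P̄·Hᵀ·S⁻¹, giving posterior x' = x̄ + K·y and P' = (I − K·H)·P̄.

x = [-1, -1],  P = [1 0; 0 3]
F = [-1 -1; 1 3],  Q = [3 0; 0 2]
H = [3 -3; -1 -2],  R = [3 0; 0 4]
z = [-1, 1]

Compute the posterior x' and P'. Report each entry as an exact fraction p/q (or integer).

x' = [-1457/3745, -94/749]
P' = [1788/3745 212/749; 212/749 310/749]

x̄ = F·x = [2, -4]
P̄ = F·P·Fᵀ + Q = [7 -10; -10 30]
y = z − H·x̄ = [-19, -5]
S = H·P̄·Hᵀ + R = [516 189; 189 91]
K = P̄·Hᵀ·S⁻¹ = [104/535 -977/3745; -14/107 -208/749]
x' = x̄ + K·y = [-1457/3745, -94/749]
P' = (I − K·H)·P̄ = [1788/3745 212/749; 212/749 310/749]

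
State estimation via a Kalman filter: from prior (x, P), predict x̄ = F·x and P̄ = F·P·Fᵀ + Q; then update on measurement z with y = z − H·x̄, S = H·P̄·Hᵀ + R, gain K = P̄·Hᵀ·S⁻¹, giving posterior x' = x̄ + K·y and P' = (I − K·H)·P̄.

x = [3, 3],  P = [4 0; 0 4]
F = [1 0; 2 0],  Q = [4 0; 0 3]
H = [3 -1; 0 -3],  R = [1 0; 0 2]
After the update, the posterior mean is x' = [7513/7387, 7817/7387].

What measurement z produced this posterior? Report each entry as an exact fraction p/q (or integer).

z = [2, -3]

x̄ = F·x = [3, 6]
P̄ = F·P·Fᵀ + Q = [8 8; 8 19]
S = H·P̄·Hᵀ + R = [44 -15; -15 173]
K = P̄·Hᵀ·S⁻¹ = [2408/7387 -816/7387; 10/7387 -2433/7387]
x' − x̄ = [-14648/7387, -36505/7387] = K·y
y = (KᵀK)⁻¹·Kᵀ·(x' − x̄) = [-1, 15]
z = y + H·x̄ = [-1, 15] + [3, -18] = [2, -3]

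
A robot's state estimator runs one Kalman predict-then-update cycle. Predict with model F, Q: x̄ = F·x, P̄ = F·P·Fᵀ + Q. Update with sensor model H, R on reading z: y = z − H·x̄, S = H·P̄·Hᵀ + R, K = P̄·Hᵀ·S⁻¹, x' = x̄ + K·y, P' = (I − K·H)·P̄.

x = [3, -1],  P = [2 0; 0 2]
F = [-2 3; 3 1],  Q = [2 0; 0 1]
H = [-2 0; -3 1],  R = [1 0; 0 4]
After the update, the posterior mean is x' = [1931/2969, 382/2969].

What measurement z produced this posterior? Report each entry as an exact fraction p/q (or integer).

z = [-1, -3]

x̄ = F·x = [-9, 8]
P̄ = F·P·Fᵀ + Q = [28 -6; -6 21]
S = H·P̄·Hᵀ + R = [113 180; 180 313]
K = P̄·Hᵀ·S⁻¹ = [-1328/2969 -90/2969; -3264/2969 2247/2969]
x' − x̄ = [28652/2969, -23370/2969] = K·y
y = (KᵀK)⁻¹·Kᵀ·(x' − x̄) = [-19, -38]
z = y + H·x̄ = [-19, -38] + [18, 35] = [-1, -3]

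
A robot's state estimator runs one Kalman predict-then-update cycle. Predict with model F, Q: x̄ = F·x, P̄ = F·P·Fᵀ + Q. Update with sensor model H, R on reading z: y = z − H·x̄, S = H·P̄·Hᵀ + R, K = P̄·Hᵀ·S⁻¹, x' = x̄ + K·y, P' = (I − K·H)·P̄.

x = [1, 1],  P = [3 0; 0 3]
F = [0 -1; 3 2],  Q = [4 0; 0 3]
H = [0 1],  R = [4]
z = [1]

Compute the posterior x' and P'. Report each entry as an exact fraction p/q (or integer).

x̄ = F·x = [-1, 5]
P̄ = F·P·Fᵀ + Q = [7 -6; -6 42]
y = z − H·x̄ = [-4]
S = H·P̄·Hᵀ + R = [46]
K = P̄·Hᵀ·S⁻¹ = [-3/23; 21/23]
x' = x̄ + K·y = [-11/23, 31/23]
P' = (I − K·H)·P̄ = [143/23 -12/23; -12/23 84/23]

x' = [-11/23, 31/23]
P' = [143/23 -12/23; -12/23 84/23]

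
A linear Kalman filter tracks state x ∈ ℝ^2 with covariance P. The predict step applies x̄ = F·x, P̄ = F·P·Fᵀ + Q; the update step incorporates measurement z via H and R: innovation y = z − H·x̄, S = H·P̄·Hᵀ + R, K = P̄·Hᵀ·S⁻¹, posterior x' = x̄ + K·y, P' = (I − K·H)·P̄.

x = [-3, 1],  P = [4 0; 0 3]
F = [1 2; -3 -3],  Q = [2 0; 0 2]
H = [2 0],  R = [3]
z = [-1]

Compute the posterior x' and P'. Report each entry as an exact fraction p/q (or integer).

x' = [-13/25, 26/5]
P' = [18/25 -6/5; -6/5 17]

x̄ = F·x = [-1, 6]
P̄ = F·P·Fᵀ + Q = [18 -30; -30 65]
y = z − H·x̄ = [1]
S = H·P̄·Hᵀ + R = [75]
K = P̄·Hᵀ·S⁻¹ = [12/25; -4/5]
x' = x̄ + K·y = [-13/25, 26/5]
P' = (I − K·H)·P̄ = [18/25 -6/5; -6/5 17]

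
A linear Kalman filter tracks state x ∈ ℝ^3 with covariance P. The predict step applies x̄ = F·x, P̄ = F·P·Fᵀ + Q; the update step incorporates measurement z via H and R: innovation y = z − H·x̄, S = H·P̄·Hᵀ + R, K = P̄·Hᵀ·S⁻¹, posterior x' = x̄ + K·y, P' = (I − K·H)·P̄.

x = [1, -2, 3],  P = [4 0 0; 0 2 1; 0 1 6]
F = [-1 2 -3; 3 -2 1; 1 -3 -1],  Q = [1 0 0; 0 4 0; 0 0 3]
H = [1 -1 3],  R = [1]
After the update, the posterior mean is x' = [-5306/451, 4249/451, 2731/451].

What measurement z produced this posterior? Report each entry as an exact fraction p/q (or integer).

z = [-3]

x̄ = F·x = [-14, 10, 4]
P̄ = F·P·Fᵀ + Q = [55 -30 9; -30 50 17; 9 17 37]
S = H·P̄·Hᵀ + R = [451]
K = P̄·Hᵀ·S⁻¹ = [112/451; -29/451; 103/451]
x' − x̄ = [1008/451, -261/451, 927/451] = K·y
y = (KᵀK)⁻¹·Kᵀ·(x' − x̄) = [9]
z = y + H·x̄ = [9] + [-12] = [-3]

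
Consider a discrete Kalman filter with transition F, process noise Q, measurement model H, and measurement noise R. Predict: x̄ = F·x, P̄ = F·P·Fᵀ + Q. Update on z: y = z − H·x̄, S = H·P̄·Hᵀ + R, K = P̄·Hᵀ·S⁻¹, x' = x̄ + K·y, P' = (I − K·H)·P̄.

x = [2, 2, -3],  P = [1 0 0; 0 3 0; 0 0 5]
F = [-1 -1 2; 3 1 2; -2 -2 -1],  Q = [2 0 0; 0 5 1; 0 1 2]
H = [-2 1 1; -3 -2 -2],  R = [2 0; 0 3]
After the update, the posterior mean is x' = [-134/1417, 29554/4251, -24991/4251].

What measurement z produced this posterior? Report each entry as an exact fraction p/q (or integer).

x̄ = F·x = [-10, 2, -5]
P̄ = F·P·Fᵀ + Q = [26 14 -2; 14 37 -21; -2 -21 23]
S = H·P̄·Hᵀ + R = [76 132; 132 453]
K = P̄·Hᵀ·S⁻¹ = [-388/1417 -206/1417; 361/1417 -1010/4251; 409/2834 -160/4251]
x' − x̄ = [14036/1417, 21052/4251, -3736/4251] = K·y
y = (KᵀK)⁻¹·Kᵀ·(x' − x̄) = [-16, -38]
z = y + H·x̄ = [-16, -38] + [17, 36] = [1, -2]

z = [1, -2]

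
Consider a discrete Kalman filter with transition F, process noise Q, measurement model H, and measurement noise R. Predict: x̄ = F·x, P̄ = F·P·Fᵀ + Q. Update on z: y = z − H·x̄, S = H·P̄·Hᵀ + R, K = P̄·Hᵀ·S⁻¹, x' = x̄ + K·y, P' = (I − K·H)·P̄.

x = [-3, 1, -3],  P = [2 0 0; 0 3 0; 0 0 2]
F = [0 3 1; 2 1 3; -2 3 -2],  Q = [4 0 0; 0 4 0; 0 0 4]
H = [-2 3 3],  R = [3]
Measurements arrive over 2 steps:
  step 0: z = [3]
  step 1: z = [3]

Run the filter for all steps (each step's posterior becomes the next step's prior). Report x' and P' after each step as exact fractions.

step 0: x' = [0, -14, 15], P' = [1443/67 429/67 549/67; 429/67 1779/67 -1481/67; 549/67 -1481/67 5603/201]
step 1: x' = [-33921/81355, 2002309/81355, -1950804/81355], P' = [2267472/81355 1916862/81355 -375177/81355; 1916862/81355 28679542/81355 -27408852/81355; -375177/81355 -27408852/81355 54425989/162710]

step 0: x̄ = F·x = [0, -14, 15]
step 0: P̄ = F·P·Fᵀ + Q = [33 15 23; 15 33 -11; 23 -11 47]
step 0: y = z − H·x̄ = [0]
step 0: S = H·P̄·Hᵀ + R = [201]
step 0: K = P̄·Hᵀ·S⁻¹ = [16/67; 12/67; 62/201]
step 0: x' = x̄ + K·y = [0, -14, 15]
step 0: P' = (I − K·H)·P̄ = [1443/67 429/67 549/67; 429/67 1779/67 -1481/67; 549/67 -1481/67 5603/201]
step 1: x̄ = F·x = [-27, 31, -72]
step 1: P̄ = F·P·Fᵀ + Q = [27782/201 -198/67 39140/201; -198/67 24046/67 -25782/67; 39140/201 -25782/67 139613/201]
step 1: y = z − H·x̄ = [72]
step 1: S = H·P̄·Hᵀ + R = [162710/201]
step 1: K = P̄·Hᵀ·S⁻¹ = [30037/81355; -7218/81355; 108521/162710]
step 1: x' = x̄ + K·y = [-33921/81355, 2002309/81355, -1950804/81355]
step 1: P' = (I − K·H)·P̄ = [2267472/81355 1916862/81355 -375177/81355; 1916862/81355 28679542/81355 -27408852/81355; -375177/81355 -27408852/81355 54425989/162710]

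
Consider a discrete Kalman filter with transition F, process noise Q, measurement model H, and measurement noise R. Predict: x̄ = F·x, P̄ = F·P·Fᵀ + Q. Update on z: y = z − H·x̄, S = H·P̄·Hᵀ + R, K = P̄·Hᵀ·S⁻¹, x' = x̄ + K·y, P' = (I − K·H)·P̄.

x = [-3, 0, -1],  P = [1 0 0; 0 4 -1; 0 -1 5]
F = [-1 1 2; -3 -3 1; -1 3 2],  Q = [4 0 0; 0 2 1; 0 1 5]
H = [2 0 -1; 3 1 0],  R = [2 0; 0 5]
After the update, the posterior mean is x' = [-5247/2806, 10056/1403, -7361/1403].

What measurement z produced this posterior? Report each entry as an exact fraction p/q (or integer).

x̄ = F·x = [1, 8, 1]
P̄ = F·P·Fᵀ + Q = [25 6 25; 6 58 -19; 25 -19 50]
S = H·P̄·Hᵀ + R = [52 106; 106 324]
K = P̄·Hᵀ·S⁻¹ = [-243/2806 781/2806; 497/1403 333/2806; -1484/1403 728/1403]
x' − x̄ = [-8053/2806, -1168/1403, -8764/1403] = K·y
y = (KᵀK)⁻¹·Kᵀ·(x' − x̄) = [1, -10]
z = y + H·x̄ = [1, -10] + [1, 11] = [2, 1]

z = [2, 1]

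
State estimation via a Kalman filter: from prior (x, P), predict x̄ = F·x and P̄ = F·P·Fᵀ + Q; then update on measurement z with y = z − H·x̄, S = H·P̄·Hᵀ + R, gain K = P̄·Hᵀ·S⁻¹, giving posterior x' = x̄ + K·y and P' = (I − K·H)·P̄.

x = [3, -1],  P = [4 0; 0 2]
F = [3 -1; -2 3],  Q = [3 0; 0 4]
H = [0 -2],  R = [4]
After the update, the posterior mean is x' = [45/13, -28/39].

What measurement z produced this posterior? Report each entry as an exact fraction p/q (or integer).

x̄ = F·x = [10, -9]
P̄ = F·P·Fᵀ + Q = [41 -30; -30 38]
S = H·P̄·Hᵀ + R = [156]
K = P̄·Hᵀ·S⁻¹ = [5/13; -19/39]
x' − x̄ = [-85/13, 323/39] = K·y
y = (KᵀK)⁻¹·Kᵀ·(x' − x̄) = [-17]
z = y + H·x̄ = [-17] + [18] = [1]

z = [1]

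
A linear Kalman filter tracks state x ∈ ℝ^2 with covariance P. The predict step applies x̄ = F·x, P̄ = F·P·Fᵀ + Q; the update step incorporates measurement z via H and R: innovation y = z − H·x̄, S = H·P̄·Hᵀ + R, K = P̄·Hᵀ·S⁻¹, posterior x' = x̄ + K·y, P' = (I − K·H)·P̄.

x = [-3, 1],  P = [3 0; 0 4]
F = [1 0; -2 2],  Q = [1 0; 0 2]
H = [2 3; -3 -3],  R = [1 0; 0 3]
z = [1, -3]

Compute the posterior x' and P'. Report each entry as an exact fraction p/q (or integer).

x' = [-145/533, 382/533]
P' = [1012/533 -762/533; -762/533 618/533]

x̄ = F·x = [-3, 8]
P̄ = F·P·Fᵀ + Q = [4 -6; -6 30]
y = z − H·x̄ = [-17, 12]
S = H·P̄·Hᵀ + R = [215 -204; -204 201]
K = P̄·Hᵀ·S⁻¹ = [-262/533 -250/533; 330/533 144/533]
x' = x̄ + K·y = [-145/533, 382/533]
P' = (I − K·H)·P̄ = [1012/533 -762/533; -762/533 618/533]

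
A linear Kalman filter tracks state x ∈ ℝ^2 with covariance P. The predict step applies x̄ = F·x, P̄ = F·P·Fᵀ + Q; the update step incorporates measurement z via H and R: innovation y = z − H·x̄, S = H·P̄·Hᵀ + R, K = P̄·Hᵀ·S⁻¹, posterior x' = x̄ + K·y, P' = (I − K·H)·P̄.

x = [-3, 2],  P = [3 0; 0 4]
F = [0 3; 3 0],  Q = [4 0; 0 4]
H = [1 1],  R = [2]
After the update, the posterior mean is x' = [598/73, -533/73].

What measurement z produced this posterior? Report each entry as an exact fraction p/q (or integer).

x̄ = F·x = [6, -9]
P̄ = F·P·Fᵀ + Q = [40 0; 0 31]
S = H·P̄·Hᵀ + R = [73]
K = P̄·Hᵀ·S⁻¹ = [40/73; 31/73]
x' − x̄ = [160/73, 124/73] = K·y
y = (KᵀK)⁻¹·Kᵀ·(x' − x̄) = [4]
z = y + H·x̄ = [4] + [-3] = [1]

z = [1]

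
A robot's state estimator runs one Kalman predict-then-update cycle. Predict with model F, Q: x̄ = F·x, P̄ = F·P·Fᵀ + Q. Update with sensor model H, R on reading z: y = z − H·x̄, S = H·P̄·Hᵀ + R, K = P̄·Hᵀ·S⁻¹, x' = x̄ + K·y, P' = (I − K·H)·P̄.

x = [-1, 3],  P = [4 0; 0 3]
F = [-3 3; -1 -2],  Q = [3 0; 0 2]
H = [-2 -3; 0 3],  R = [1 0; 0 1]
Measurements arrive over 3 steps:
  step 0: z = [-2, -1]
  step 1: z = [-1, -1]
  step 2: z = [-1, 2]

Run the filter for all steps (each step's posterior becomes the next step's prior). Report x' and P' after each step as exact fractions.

step 0: x̄ = F·x = [12, -5]
step 0: P̄ = F·P·Fᵀ + Q = [66 -6; -6 18]
step 0: y = z − H·x̄ = [7, 14]
step 0: S = H·P̄·Hᵀ + R = [355 -126; -126 163]
step 0: K = P̄·Hᵀ·S⁻¹ = [-20850/41989 -20754/41989; -42/41989 13878/41989]
step 0: x' = x̄ + K·y = [67362/41989, -15947/41989]
step 0: P' = (I − K·H)·P̄ = [20802/41989 -6918/41989; -6918/41989 4626/41989]
step 1: x̄ = F·x = [-249927/41989, -35468/41989]
step 1: P̄ = F·P·Fᵀ + Q = [479343/41989 13896/41989; 13896/41989 95612/41989]
step 1: y = z − H·x̄ = [-648247/41989, 64415/41989]
step 1: S = H·P̄·Hᵀ + R = [2986621/41989 -943884/41989; -943884/41989 902497/41989]
step 1: K = P̄·Hᵀ·S⁻¹ = [-20564574/42975529 -19522512/42975529; -314628/42975529 13329636/42975529]
step 1: x' = x̄ + K·y = [31737735/42975529, -10995044/42975529]
step 1: P' = (I − K·H)·P̄ = [20043543/42975529 -6507504/42975529; -6507504/42975529 4443212/42975529]
step 2: x̄ = F·x = [-128198337/42975529, -9747647/42975529]
step 2: P̄ = F·P·Fᵀ + Q = [466442454/42975529 13948845/42975529; 13948845/42975529 97737433/42975529]
step 2: y = z − H·x̄ = [-328615144/42975529, 115193999/42975529]
step 2: S = H·P̄·Hᵀ + R = [2955768382/42975529 -963329967/42975529; -963329967/42975529 922612426/42975529]
step 2: K = P̄·Hᵀ·S⁻¹ = [-19987824237/41861590867 -18971246259/41861590867; -321109989/41861590867 12968607495/41861590867]
step 2: x' = x̄ + K·y = [-22888800648/41861590867, 27722180068/41861590867]
step 2: P' = (I − K·H)·P̄ = [19479535248/41861590867 -6323748753/41861590867; -6323748753/41861590867 4322869165/41861590867]

step 0: x' = [67362/41989, -15947/41989], P' = [20802/41989 -6918/41989; -6918/41989 4626/41989]
step 1: x' = [31737735/42975529, -10995044/42975529], P' = [20043543/42975529 -6507504/42975529; -6507504/42975529 4443212/42975529]
step 2: x' = [-22888800648/41861590867, 27722180068/41861590867], P' = [19479535248/41861590867 -6323748753/41861590867; -6323748753/41861590867 4322869165/41861590867]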